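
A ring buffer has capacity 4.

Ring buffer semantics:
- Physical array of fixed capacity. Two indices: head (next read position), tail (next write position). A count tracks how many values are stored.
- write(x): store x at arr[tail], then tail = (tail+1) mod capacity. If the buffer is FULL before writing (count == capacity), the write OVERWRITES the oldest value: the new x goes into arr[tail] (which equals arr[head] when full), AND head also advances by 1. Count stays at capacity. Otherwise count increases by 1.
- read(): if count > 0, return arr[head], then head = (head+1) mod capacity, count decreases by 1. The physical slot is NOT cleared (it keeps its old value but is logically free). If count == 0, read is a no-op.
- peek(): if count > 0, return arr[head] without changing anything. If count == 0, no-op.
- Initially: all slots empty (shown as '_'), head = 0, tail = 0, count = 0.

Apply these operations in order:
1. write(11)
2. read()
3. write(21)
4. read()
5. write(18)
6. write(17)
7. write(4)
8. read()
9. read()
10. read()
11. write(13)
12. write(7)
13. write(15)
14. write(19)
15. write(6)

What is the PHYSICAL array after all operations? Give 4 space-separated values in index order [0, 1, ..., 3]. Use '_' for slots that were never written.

After op 1 (write(11)): arr=[11 _ _ _] head=0 tail=1 count=1
After op 2 (read()): arr=[11 _ _ _] head=1 tail=1 count=0
After op 3 (write(21)): arr=[11 21 _ _] head=1 tail=2 count=1
After op 4 (read()): arr=[11 21 _ _] head=2 tail=2 count=0
After op 5 (write(18)): arr=[11 21 18 _] head=2 tail=3 count=1
After op 6 (write(17)): arr=[11 21 18 17] head=2 tail=0 count=2
After op 7 (write(4)): arr=[4 21 18 17] head=2 tail=1 count=3
After op 8 (read()): arr=[4 21 18 17] head=3 tail=1 count=2
After op 9 (read()): arr=[4 21 18 17] head=0 tail=1 count=1
After op 10 (read()): arr=[4 21 18 17] head=1 tail=1 count=0
After op 11 (write(13)): arr=[4 13 18 17] head=1 tail=2 count=1
After op 12 (write(7)): arr=[4 13 7 17] head=1 tail=3 count=2
After op 13 (write(15)): arr=[4 13 7 15] head=1 tail=0 count=3
After op 14 (write(19)): arr=[19 13 7 15] head=1 tail=1 count=4
After op 15 (write(6)): arr=[19 6 7 15] head=2 tail=2 count=4

Answer: 19 6 7 15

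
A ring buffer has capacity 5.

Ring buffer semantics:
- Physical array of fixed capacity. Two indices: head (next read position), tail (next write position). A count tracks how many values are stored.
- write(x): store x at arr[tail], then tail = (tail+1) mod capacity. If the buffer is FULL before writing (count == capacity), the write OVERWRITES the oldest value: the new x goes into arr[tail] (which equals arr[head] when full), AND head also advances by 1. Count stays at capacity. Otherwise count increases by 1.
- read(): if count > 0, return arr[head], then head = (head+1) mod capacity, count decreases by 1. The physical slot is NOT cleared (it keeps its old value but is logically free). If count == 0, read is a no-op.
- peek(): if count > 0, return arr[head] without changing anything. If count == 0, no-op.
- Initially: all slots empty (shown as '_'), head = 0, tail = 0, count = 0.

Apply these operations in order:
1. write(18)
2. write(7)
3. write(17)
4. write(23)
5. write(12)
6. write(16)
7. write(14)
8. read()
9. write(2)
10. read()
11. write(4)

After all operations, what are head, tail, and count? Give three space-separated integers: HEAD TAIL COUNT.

Answer: 4 4 5

Derivation:
After op 1 (write(18)): arr=[18 _ _ _ _] head=0 tail=1 count=1
After op 2 (write(7)): arr=[18 7 _ _ _] head=0 tail=2 count=2
After op 3 (write(17)): arr=[18 7 17 _ _] head=0 tail=3 count=3
After op 4 (write(23)): arr=[18 7 17 23 _] head=0 tail=4 count=4
After op 5 (write(12)): arr=[18 7 17 23 12] head=0 tail=0 count=5
After op 6 (write(16)): arr=[16 7 17 23 12] head=1 tail=1 count=5
After op 7 (write(14)): arr=[16 14 17 23 12] head=2 tail=2 count=5
After op 8 (read()): arr=[16 14 17 23 12] head=3 tail=2 count=4
After op 9 (write(2)): arr=[16 14 2 23 12] head=3 tail=3 count=5
After op 10 (read()): arr=[16 14 2 23 12] head=4 tail=3 count=4
After op 11 (write(4)): arr=[16 14 2 4 12] head=4 tail=4 count=5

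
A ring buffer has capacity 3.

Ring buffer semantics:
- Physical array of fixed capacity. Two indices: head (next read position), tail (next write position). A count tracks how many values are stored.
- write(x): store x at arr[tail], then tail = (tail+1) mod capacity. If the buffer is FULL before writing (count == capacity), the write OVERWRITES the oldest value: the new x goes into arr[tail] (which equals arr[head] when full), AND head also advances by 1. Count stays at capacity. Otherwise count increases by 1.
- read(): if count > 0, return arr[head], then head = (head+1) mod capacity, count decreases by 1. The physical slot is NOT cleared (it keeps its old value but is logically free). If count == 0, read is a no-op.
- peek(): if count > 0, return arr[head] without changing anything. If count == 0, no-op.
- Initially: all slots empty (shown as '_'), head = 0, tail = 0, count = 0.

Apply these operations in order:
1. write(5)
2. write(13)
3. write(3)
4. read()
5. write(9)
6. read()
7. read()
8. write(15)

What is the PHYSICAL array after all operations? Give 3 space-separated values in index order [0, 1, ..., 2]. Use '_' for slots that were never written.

Answer: 9 15 3

Derivation:
After op 1 (write(5)): arr=[5 _ _] head=0 tail=1 count=1
After op 2 (write(13)): arr=[5 13 _] head=0 tail=2 count=2
After op 3 (write(3)): arr=[5 13 3] head=0 tail=0 count=3
After op 4 (read()): arr=[5 13 3] head=1 tail=0 count=2
After op 5 (write(9)): arr=[9 13 3] head=1 tail=1 count=3
After op 6 (read()): arr=[9 13 3] head=2 tail=1 count=2
After op 7 (read()): arr=[9 13 3] head=0 tail=1 count=1
After op 8 (write(15)): arr=[9 15 3] head=0 tail=2 count=2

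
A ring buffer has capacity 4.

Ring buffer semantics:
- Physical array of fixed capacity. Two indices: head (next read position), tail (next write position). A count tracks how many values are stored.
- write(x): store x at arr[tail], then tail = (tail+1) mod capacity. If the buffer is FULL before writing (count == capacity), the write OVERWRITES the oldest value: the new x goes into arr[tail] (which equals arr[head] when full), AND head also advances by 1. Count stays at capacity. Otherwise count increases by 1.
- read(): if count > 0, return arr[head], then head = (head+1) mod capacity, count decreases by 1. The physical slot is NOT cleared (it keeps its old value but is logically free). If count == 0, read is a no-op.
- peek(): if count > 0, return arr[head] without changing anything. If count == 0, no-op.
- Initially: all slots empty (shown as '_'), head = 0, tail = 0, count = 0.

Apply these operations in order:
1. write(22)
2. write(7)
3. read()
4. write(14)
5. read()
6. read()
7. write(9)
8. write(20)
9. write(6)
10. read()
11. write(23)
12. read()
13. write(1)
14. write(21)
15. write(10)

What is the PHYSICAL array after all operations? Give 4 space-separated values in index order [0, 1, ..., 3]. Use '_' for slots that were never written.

Answer: 21 10 23 1

Derivation:
After op 1 (write(22)): arr=[22 _ _ _] head=0 tail=1 count=1
After op 2 (write(7)): arr=[22 7 _ _] head=0 tail=2 count=2
After op 3 (read()): arr=[22 7 _ _] head=1 tail=2 count=1
After op 4 (write(14)): arr=[22 7 14 _] head=1 tail=3 count=2
After op 5 (read()): arr=[22 7 14 _] head=2 tail=3 count=1
After op 6 (read()): arr=[22 7 14 _] head=3 tail=3 count=0
After op 7 (write(9)): arr=[22 7 14 9] head=3 tail=0 count=1
After op 8 (write(20)): arr=[20 7 14 9] head=3 tail=1 count=2
After op 9 (write(6)): arr=[20 6 14 9] head=3 tail=2 count=3
After op 10 (read()): arr=[20 6 14 9] head=0 tail=2 count=2
After op 11 (write(23)): arr=[20 6 23 9] head=0 tail=3 count=3
After op 12 (read()): arr=[20 6 23 9] head=1 tail=3 count=2
After op 13 (write(1)): arr=[20 6 23 1] head=1 tail=0 count=3
After op 14 (write(21)): arr=[21 6 23 1] head=1 tail=1 count=4
After op 15 (write(10)): arr=[21 10 23 1] head=2 tail=2 count=4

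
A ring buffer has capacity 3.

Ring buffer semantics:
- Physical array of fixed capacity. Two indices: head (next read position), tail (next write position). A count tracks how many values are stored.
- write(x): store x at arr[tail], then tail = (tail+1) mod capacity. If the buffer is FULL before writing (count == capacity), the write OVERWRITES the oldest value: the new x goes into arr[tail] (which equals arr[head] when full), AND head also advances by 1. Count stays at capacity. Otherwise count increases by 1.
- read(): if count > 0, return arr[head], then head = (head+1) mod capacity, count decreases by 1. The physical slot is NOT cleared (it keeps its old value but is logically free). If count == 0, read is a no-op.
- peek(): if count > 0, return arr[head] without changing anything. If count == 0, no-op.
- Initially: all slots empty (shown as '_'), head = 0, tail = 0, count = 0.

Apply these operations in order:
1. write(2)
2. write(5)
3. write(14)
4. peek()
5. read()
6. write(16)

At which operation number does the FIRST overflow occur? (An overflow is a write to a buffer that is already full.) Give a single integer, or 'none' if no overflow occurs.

Answer: none

Derivation:
After op 1 (write(2)): arr=[2 _ _] head=0 tail=1 count=1
After op 2 (write(5)): arr=[2 5 _] head=0 tail=2 count=2
After op 3 (write(14)): arr=[2 5 14] head=0 tail=0 count=3
After op 4 (peek()): arr=[2 5 14] head=0 tail=0 count=3
After op 5 (read()): arr=[2 5 14] head=1 tail=0 count=2
After op 6 (write(16)): arr=[16 5 14] head=1 tail=1 count=3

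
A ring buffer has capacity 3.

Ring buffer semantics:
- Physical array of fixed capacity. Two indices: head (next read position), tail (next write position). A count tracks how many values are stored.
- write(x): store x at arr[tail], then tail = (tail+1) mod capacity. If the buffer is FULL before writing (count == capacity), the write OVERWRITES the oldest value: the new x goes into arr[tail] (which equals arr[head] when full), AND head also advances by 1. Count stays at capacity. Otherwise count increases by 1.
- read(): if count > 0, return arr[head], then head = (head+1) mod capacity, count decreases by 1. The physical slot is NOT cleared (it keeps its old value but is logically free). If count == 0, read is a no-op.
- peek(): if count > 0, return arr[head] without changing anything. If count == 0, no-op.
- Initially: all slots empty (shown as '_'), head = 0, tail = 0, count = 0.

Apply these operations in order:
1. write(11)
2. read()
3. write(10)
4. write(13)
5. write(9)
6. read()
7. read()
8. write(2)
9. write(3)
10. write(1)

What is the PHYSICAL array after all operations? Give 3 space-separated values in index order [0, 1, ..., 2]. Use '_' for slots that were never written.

Answer: 1 2 3

Derivation:
After op 1 (write(11)): arr=[11 _ _] head=0 tail=1 count=1
After op 2 (read()): arr=[11 _ _] head=1 tail=1 count=0
After op 3 (write(10)): arr=[11 10 _] head=1 tail=2 count=1
After op 4 (write(13)): arr=[11 10 13] head=1 tail=0 count=2
After op 5 (write(9)): arr=[9 10 13] head=1 tail=1 count=3
After op 6 (read()): arr=[9 10 13] head=2 tail=1 count=2
After op 7 (read()): arr=[9 10 13] head=0 tail=1 count=1
After op 8 (write(2)): arr=[9 2 13] head=0 tail=2 count=2
After op 9 (write(3)): arr=[9 2 3] head=0 tail=0 count=3
After op 10 (write(1)): arr=[1 2 3] head=1 tail=1 count=3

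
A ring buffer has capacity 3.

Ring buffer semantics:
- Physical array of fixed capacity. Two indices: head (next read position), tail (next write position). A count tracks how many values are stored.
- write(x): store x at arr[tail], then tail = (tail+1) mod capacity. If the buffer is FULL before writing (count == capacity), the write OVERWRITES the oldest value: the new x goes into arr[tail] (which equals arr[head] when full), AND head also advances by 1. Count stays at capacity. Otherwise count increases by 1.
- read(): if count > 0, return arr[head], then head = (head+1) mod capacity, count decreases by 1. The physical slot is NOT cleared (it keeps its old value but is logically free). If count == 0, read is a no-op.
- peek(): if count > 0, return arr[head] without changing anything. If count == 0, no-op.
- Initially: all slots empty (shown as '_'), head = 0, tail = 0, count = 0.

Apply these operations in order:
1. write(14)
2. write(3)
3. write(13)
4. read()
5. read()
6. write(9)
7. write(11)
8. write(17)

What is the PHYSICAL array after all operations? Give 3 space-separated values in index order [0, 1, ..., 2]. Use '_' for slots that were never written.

Answer: 9 11 17

Derivation:
After op 1 (write(14)): arr=[14 _ _] head=0 tail=1 count=1
After op 2 (write(3)): arr=[14 3 _] head=0 tail=2 count=2
After op 3 (write(13)): arr=[14 3 13] head=0 tail=0 count=3
After op 4 (read()): arr=[14 3 13] head=1 tail=0 count=2
After op 5 (read()): arr=[14 3 13] head=2 tail=0 count=1
After op 6 (write(9)): arr=[9 3 13] head=2 tail=1 count=2
After op 7 (write(11)): arr=[9 11 13] head=2 tail=2 count=3
After op 8 (write(17)): arr=[9 11 17] head=0 tail=0 count=3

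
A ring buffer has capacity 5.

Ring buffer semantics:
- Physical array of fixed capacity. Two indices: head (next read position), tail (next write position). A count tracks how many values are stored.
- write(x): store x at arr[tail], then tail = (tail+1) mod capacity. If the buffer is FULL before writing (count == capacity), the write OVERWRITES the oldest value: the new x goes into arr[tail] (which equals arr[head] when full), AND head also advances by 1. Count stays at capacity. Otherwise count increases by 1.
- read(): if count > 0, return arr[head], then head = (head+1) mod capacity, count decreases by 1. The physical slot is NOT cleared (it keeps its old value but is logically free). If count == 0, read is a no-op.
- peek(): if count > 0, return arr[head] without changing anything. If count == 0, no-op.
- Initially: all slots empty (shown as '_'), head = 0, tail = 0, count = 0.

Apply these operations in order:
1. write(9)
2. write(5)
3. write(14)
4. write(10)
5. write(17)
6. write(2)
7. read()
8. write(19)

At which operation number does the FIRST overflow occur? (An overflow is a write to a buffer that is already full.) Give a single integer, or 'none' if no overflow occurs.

Answer: 6

Derivation:
After op 1 (write(9)): arr=[9 _ _ _ _] head=0 tail=1 count=1
After op 2 (write(5)): arr=[9 5 _ _ _] head=0 tail=2 count=2
After op 3 (write(14)): arr=[9 5 14 _ _] head=0 tail=3 count=3
After op 4 (write(10)): arr=[9 5 14 10 _] head=0 tail=4 count=4
After op 5 (write(17)): arr=[9 5 14 10 17] head=0 tail=0 count=5
After op 6 (write(2)): arr=[2 5 14 10 17] head=1 tail=1 count=5
After op 7 (read()): arr=[2 5 14 10 17] head=2 tail=1 count=4
After op 8 (write(19)): arr=[2 19 14 10 17] head=2 tail=2 count=5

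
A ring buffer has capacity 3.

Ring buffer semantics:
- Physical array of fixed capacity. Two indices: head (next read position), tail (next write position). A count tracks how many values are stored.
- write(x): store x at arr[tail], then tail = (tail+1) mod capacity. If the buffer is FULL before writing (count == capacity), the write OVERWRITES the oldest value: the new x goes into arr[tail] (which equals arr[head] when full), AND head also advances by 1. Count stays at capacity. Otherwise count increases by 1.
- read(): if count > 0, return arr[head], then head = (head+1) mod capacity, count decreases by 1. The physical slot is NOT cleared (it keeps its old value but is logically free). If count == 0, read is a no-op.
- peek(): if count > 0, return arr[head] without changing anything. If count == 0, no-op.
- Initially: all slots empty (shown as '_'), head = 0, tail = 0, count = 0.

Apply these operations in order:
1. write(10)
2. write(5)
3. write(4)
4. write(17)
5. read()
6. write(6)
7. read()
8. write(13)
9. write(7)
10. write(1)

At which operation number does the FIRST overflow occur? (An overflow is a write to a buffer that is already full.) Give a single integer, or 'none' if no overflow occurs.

Answer: 4

Derivation:
After op 1 (write(10)): arr=[10 _ _] head=0 tail=1 count=1
After op 2 (write(5)): arr=[10 5 _] head=0 tail=2 count=2
After op 3 (write(4)): arr=[10 5 4] head=0 tail=0 count=3
After op 4 (write(17)): arr=[17 5 4] head=1 tail=1 count=3
After op 5 (read()): arr=[17 5 4] head=2 tail=1 count=2
After op 6 (write(6)): arr=[17 6 4] head=2 tail=2 count=3
After op 7 (read()): arr=[17 6 4] head=0 tail=2 count=2
After op 8 (write(13)): arr=[17 6 13] head=0 tail=0 count=3
After op 9 (write(7)): arr=[7 6 13] head=1 tail=1 count=3
After op 10 (write(1)): arr=[7 1 13] head=2 tail=2 count=3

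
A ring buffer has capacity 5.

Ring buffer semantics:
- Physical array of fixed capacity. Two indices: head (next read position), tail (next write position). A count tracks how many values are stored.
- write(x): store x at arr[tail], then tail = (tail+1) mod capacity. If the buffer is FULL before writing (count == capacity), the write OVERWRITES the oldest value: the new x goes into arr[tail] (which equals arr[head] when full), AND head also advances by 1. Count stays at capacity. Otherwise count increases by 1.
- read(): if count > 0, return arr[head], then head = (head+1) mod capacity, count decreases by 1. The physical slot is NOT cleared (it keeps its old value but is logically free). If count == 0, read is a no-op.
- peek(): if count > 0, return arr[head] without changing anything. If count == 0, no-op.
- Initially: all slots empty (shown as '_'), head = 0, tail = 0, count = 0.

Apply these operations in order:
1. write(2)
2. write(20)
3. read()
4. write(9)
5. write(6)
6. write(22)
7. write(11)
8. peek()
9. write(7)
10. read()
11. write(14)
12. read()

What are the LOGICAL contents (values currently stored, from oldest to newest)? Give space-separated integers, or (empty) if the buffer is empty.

After op 1 (write(2)): arr=[2 _ _ _ _] head=0 tail=1 count=1
After op 2 (write(20)): arr=[2 20 _ _ _] head=0 tail=2 count=2
After op 3 (read()): arr=[2 20 _ _ _] head=1 tail=2 count=1
After op 4 (write(9)): arr=[2 20 9 _ _] head=1 tail=3 count=2
After op 5 (write(6)): arr=[2 20 9 6 _] head=1 tail=4 count=3
After op 6 (write(22)): arr=[2 20 9 6 22] head=1 tail=0 count=4
After op 7 (write(11)): arr=[11 20 9 6 22] head=1 tail=1 count=5
After op 8 (peek()): arr=[11 20 9 6 22] head=1 tail=1 count=5
After op 9 (write(7)): arr=[11 7 9 6 22] head=2 tail=2 count=5
After op 10 (read()): arr=[11 7 9 6 22] head=3 tail=2 count=4
After op 11 (write(14)): arr=[11 7 14 6 22] head=3 tail=3 count=5
After op 12 (read()): arr=[11 7 14 6 22] head=4 tail=3 count=4

Answer: 22 11 7 14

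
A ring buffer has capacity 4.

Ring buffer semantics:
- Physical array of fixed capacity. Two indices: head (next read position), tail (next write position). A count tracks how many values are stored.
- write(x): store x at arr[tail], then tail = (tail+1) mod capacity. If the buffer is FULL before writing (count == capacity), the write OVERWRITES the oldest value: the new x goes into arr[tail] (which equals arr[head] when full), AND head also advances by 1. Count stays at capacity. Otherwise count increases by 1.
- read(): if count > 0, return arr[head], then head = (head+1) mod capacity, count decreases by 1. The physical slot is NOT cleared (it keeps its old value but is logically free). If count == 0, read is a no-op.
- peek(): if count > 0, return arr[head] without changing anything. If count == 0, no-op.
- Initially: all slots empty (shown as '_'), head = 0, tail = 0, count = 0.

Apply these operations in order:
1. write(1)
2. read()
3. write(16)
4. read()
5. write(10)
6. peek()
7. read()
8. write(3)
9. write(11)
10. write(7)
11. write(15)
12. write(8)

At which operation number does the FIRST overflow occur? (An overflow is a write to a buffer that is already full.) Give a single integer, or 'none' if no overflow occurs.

Answer: 12

Derivation:
After op 1 (write(1)): arr=[1 _ _ _] head=0 tail=1 count=1
After op 2 (read()): arr=[1 _ _ _] head=1 tail=1 count=0
After op 3 (write(16)): arr=[1 16 _ _] head=1 tail=2 count=1
After op 4 (read()): arr=[1 16 _ _] head=2 tail=2 count=0
After op 5 (write(10)): arr=[1 16 10 _] head=2 tail=3 count=1
After op 6 (peek()): arr=[1 16 10 _] head=2 tail=3 count=1
After op 7 (read()): arr=[1 16 10 _] head=3 tail=3 count=0
After op 8 (write(3)): arr=[1 16 10 3] head=3 tail=0 count=1
After op 9 (write(11)): arr=[11 16 10 3] head=3 tail=1 count=2
After op 10 (write(7)): arr=[11 7 10 3] head=3 tail=2 count=3
After op 11 (write(15)): arr=[11 7 15 3] head=3 tail=3 count=4
After op 12 (write(8)): arr=[11 7 15 8] head=0 tail=0 count=4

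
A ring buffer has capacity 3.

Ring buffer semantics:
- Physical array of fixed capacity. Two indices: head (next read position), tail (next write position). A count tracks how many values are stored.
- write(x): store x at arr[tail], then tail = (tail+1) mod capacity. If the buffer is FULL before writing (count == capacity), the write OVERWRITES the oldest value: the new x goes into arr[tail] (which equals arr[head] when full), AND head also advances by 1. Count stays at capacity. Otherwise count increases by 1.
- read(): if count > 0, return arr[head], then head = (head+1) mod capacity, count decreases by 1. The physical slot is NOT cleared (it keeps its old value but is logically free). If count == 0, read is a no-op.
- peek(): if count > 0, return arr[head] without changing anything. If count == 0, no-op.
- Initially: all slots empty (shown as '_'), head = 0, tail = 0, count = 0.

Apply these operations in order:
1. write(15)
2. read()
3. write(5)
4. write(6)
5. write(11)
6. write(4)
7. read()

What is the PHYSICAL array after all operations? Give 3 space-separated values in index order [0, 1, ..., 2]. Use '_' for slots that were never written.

Answer: 11 4 6

Derivation:
After op 1 (write(15)): arr=[15 _ _] head=0 tail=1 count=1
After op 2 (read()): arr=[15 _ _] head=1 tail=1 count=0
After op 3 (write(5)): arr=[15 5 _] head=1 tail=2 count=1
After op 4 (write(6)): arr=[15 5 6] head=1 tail=0 count=2
After op 5 (write(11)): arr=[11 5 6] head=1 tail=1 count=3
After op 6 (write(4)): arr=[11 4 6] head=2 tail=2 count=3
After op 7 (read()): arr=[11 4 6] head=0 tail=2 count=2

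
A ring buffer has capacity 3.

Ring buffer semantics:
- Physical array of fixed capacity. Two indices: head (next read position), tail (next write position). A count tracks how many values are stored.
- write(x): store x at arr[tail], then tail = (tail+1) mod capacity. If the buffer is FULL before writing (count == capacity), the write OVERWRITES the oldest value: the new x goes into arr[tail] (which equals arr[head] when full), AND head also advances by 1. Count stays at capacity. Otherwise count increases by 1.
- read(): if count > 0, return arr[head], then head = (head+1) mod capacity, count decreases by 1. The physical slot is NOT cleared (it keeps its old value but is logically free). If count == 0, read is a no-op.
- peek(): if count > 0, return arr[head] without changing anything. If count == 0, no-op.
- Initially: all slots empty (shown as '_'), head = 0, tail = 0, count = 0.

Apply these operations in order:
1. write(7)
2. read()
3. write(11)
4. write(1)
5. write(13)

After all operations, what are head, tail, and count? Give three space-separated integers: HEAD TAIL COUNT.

After op 1 (write(7)): arr=[7 _ _] head=0 tail=1 count=1
After op 2 (read()): arr=[7 _ _] head=1 tail=1 count=0
After op 3 (write(11)): arr=[7 11 _] head=1 tail=2 count=1
After op 4 (write(1)): arr=[7 11 1] head=1 tail=0 count=2
After op 5 (write(13)): arr=[13 11 1] head=1 tail=1 count=3

Answer: 1 1 3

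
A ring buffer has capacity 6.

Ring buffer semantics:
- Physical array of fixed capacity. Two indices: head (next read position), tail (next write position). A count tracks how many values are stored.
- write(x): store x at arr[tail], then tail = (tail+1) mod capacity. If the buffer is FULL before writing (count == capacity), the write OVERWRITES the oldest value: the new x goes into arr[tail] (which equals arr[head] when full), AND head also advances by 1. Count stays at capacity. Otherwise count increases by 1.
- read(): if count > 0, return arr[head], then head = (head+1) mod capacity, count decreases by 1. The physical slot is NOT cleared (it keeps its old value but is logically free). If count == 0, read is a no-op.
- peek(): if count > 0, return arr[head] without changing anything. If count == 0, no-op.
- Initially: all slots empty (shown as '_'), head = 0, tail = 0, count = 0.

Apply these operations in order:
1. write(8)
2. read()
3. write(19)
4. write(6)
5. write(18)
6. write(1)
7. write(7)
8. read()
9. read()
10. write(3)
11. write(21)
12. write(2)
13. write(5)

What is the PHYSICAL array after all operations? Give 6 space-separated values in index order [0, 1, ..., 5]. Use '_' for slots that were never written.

After op 1 (write(8)): arr=[8 _ _ _ _ _] head=0 tail=1 count=1
After op 2 (read()): arr=[8 _ _ _ _ _] head=1 tail=1 count=0
After op 3 (write(19)): arr=[8 19 _ _ _ _] head=1 tail=2 count=1
After op 4 (write(6)): arr=[8 19 6 _ _ _] head=1 tail=3 count=2
After op 5 (write(18)): arr=[8 19 6 18 _ _] head=1 tail=4 count=3
After op 6 (write(1)): arr=[8 19 6 18 1 _] head=1 tail=5 count=4
After op 7 (write(7)): arr=[8 19 6 18 1 7] head=1 tail=0 count=5
After op 8 (read()): arr=[8 19 6 18 1 7] head=2 tail=0 count=4
After op 9 (read()): arr=[8 19 6 18 1 7] head=3 tail=0 count=3
After op 10 (write(3)): arr=[3 19 6 18 1 7] head=3 tail=1 count=4
After op 11 (write(21)): arr=[3 21 6 18 1 7] head=3 tail=2 count=5
After op 12 (write(2)): arr=[3 21 2 18 1 7] head=3 tail=3 count=6
After op 13 (write(5)): arr=[3 21 2 5 1 7] head=4 tail=4 count=6

Answer: 3 21 2 5 1 7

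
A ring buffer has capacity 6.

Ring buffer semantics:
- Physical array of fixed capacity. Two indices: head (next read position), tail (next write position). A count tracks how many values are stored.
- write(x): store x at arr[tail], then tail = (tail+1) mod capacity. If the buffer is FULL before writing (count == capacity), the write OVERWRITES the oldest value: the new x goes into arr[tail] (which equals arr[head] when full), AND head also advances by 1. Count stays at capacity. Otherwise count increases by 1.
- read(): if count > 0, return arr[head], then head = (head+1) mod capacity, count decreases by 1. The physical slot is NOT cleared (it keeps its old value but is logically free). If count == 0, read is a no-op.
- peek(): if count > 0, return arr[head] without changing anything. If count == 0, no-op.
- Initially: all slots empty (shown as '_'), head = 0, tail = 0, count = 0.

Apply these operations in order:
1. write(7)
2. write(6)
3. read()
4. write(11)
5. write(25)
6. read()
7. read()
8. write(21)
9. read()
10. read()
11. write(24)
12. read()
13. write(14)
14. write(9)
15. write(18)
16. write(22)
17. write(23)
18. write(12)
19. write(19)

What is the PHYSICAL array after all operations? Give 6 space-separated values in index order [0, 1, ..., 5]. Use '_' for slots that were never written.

After op 1 (write(7)): arr=[7 _ _ _ _ _] head=0 tail=1 count=1
After op 2 (write(6)): arr=[7 6 _ _ _ _] head=0 tail=2 count=2
After op 3 (read()): arr=[7 6 _ _ _ _] head=1 tail=2 count=1
After op 4 (write(11)): arr=[7 6 11 _ _ _] head=1 tail=3 count=2
After op 5 (write(25)): arr=[7 6 11 25 _ _] head=1 tail=4 count=3
After op 6 (read()): arr=[7 6 11 25 _ _] head=2 tail=4 count=2
After op 7 (read()): arr=[7 6 11 25 _ _] head=3 tail=4 count=1
After op 8 (write(21)): arr=[7 6 11 25 21 _] head=3 tail=5 count=2
After op 9 (read()): arr=[7 6 11 25 21 _] head=4 tail=5 count=1
After op 10 (read()): arr=[7 6 11 25 21 _] head=5 tail=5 count=0
After op 11 (write(24)): arr=[7 6 11 25 21 24] head=5 tail=0 count=1
After op 12 (read()): arr=[7 6 11 25 21 24] head=0 tail=0 count=0
After op 13 (write(14)): arr=[14 6 11 25 21 24] head=0 tail=1 count=1
After op 14 (write(9)): arr=[14 9 11 25 21 24] head=0 tail=2 count=2
After op 15 (write(18)): arr=[14 9 18 25 21 24] head=0 tail=3 count=3
After op 16 (write(22)): arr=[14 9 18 22 21 24] head=0 tail=4 count=4
After op 17 (write(23)): arr=[14 9 18 22 23 24] head=0 tail=5 count=5
After op 18 (write(12)): arr=[14 9 18 22 23 12] head=0 tail=0 count=6
After op 19 (write(19)): arr=[19 9 18 22 23 12] head=1 tail=1 count=6

Answer: 19 9 18 22 23 12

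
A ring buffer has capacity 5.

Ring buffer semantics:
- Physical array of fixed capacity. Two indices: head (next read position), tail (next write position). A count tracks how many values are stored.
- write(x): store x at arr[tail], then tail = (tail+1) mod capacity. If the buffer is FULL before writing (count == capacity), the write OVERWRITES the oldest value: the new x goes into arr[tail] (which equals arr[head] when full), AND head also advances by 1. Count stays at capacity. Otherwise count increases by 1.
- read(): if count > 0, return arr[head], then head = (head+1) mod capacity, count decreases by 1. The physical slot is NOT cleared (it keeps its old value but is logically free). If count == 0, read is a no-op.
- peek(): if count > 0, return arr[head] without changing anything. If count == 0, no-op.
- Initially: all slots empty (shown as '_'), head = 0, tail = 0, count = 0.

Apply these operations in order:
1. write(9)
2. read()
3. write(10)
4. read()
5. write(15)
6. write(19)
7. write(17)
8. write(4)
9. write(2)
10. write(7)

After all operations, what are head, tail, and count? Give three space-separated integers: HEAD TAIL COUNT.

Answer: 3 3 5

Derivation:
After op 1 (write(9)): arr=[9 _ _ _ _] head=0 tail=1 count=1
After op 2 (read()): arr=[9 _ _ _ _] head=1 tail=1 count=0
After op 3 (write(10)): arr=[9 10 _ _ _] head=1 tail=2 count=1
After op 4 (read()): arr=[9 10 _ _ _] head=2 tail=2 count=0
After op 5 (write(15)): arr=[9 10 15 _ _] head=2 tail=3 count=1
After op 6 (write(19)): arr=[9 10 15 19 _] head=2 tail=4 count=2
After op 7 (write(17)): arr=[9 10 15 19 17] head=2 tail=0 count=3
After op 8 (write(4)): arr=[4 10 15 19 17] head=2 tail=1 count=4
After op 9 (write(2)): arr=[4 2 15 19 17] head=2 tail=2 count=5
After op 10 (write(7)): arr=[4 2 7 19 17] head=3 tail=3 count=5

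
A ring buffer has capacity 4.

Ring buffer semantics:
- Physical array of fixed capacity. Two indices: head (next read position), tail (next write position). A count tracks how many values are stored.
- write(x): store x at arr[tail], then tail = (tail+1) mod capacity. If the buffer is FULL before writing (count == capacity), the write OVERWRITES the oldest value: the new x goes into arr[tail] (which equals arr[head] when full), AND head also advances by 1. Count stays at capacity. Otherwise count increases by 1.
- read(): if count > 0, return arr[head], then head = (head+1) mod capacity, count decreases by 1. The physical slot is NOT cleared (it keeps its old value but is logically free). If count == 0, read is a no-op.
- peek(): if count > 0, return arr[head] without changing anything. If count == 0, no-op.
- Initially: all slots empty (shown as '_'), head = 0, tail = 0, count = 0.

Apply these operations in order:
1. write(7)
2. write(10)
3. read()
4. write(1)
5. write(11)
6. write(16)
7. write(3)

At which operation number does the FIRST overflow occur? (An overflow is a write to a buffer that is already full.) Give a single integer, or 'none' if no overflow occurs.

Answer: 7

Derivation:
After op 1 (write(7)): arr=[7 _ _ _] head=0 tail=1 count=1
After op 2 (write(10)): arr=[7 10 _ _] head=0 tail=2 count=2
After op 3 (read()): arr=[7 10 _ _] head=1 tail=2 count=1
After op 4 (write(1)): arr=[7 10 1 _] head=1 tail=3 count=2
After op 5 (write(11)): arr=[7 10 1 11] head=1 tail=0 count=3
After op 6 (write(16)): arr=[16 10 1 11] head=1 tail=1 count=4
After op 7 (write(3)): arr=[16 3 1 11] head=2 tail=2 count=4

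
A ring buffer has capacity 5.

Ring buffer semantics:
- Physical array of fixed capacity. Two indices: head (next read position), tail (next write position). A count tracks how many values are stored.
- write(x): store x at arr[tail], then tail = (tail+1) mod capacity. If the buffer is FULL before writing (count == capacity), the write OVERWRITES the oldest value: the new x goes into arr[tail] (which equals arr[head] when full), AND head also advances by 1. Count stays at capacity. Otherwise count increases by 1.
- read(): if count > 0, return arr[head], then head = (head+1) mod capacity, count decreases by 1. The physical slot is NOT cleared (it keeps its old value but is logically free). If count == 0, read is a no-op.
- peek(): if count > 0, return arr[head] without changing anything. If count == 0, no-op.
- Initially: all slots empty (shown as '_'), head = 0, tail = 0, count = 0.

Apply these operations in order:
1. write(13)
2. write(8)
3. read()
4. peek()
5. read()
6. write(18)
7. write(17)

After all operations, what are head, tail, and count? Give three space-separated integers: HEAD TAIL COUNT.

After op 1 (write(13)): arr=[13 _ _ _ _] head=0 tail=1 count=1
After op 2 (write(8)): arr=[13 8 _ _ _] head=0 tail=2 count=2
After op 3 (read()): arr=[13 8 _ _ _] head=1 tail=2 count=1
After op 4 (peek()): arr=[13 8 _ _ _] head=1 tail=2 count=1
After op 5 (read()): arr=[13 8 _ _ _] head=2 tail=2 count=0
After op 6 (write(18)): arr=[13 8 18 _ _] head=2 tail=3 count=1
After op 7 (write(17)): arr=[13 8 18 17 _] head=2 tail=4 count=2

Answer: 2 4 2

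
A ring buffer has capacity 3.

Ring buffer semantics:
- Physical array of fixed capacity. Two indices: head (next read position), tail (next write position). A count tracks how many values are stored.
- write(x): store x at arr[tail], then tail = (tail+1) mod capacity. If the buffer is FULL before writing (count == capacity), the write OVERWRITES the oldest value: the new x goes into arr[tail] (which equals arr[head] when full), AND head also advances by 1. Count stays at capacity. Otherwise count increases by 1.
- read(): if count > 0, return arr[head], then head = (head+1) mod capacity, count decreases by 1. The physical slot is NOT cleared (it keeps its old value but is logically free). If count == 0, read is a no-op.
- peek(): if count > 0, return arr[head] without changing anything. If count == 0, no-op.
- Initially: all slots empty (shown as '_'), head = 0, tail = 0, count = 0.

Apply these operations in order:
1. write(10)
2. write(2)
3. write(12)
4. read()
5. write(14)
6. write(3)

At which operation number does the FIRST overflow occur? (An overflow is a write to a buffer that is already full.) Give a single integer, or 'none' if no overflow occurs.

After op 1 (write(10)): arr=[10 _ _] head=0 tail=1 count=1
After op 2 (write(2)): arr=[10 2 _] head=0 tail=2 count=2
After op 3 (write(12)): arr=[10 2 12] head=0 tail=0 count=3
After op 4 (read()): arr=[10 2 12] head=1 tail=0 count=2
After op 5 (write(14)): arr=[14 2 12] head=1 tail=1 count=3
After op 6 (write(3)): arr=[14 3 12] head=2 tail=2 count=3

Answer: 6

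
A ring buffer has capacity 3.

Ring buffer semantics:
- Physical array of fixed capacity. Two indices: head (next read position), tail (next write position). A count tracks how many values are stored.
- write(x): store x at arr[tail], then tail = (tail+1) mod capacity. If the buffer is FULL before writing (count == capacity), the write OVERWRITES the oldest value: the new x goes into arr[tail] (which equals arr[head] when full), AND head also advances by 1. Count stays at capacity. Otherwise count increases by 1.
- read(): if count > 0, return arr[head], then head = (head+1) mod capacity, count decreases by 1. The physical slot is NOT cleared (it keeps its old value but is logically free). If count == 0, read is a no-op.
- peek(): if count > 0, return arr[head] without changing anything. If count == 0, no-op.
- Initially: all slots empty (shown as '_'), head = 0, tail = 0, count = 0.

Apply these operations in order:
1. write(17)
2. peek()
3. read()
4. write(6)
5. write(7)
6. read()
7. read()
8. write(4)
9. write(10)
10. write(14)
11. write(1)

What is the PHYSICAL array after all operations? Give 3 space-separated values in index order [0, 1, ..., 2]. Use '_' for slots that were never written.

Answer: 1 10 14

Derivation:
After op 1 (write(17)): arr=[17 _ _] head=0 tail=1 count=1
After op 2 (peek()): arr=[17 _ _] head=0 tail=1 count=1
After op 3 (read()): arr=[17 _ _] head=1 tail=1 count=0
After op 4 (write(6)): arr=[17 6 _] head=1 tail=2 count=1
After op 5 (write(7)): arr=[17 6 7] head=1 tail=0 count=2
After op 6 (read()): arr=[17 6 7] head=2 tail=0 count=1
After op 7 (read()): arr=[17 6 7] head=0 tail=0 count=0
After op 8 (write(4)): arr=[4 6 7] head=0 tail=1 count=1
After op 9 (write(10)): arr=[4 10 7] head=0 tail=2 count=2
After op 10 (write(14)): arr=[4 10 14] head=0 tail=0 count=3
After op 11 (write(1)): arr=[1 10 14] head=1 tail=1 count=3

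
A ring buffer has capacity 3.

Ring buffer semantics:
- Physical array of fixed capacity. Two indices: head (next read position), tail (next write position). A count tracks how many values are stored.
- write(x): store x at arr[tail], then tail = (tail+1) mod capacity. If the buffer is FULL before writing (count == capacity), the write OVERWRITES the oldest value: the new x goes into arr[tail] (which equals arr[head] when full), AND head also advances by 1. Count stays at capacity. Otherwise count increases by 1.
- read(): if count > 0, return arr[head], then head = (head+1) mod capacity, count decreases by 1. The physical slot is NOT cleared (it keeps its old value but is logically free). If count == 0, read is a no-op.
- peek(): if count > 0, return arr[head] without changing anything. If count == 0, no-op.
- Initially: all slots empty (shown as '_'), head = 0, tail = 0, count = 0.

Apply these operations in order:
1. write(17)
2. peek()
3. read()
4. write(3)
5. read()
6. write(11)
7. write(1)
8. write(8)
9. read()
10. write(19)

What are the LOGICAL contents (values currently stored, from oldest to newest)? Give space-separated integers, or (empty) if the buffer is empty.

After op 1 (write(17)): arr=[17 _ _] head=0 tail=1 count=1
After op 2 (peek()): arr=[17 _ _] head=0 tail=1 count=1
After op 3 (read()): arr=[17 _ _] head=1 tail=1 count=0
After op 4 (write(3)): arr=[17 3 _] head=1 tail=2 count=1
After op 5 (read()): arr=[17 3 _] head=2 tail=2 count=0
After op 6 (write(11)): arr=[17 3 11] head=2 tail=0 count=1
After op 7 (write(1)): arr=[1 3 11] head=2 tail=1 count=2
After op 8 (write(8)): arr=[1 8 11] head=2 tail=2 count=3
After op 9 (read()): arr=[1 8 11] head=0 tail=2 count=2
After op 10 (write(19)): arr=[1 8 19] head=0 tail=0 count=3

Answer: 1 8 19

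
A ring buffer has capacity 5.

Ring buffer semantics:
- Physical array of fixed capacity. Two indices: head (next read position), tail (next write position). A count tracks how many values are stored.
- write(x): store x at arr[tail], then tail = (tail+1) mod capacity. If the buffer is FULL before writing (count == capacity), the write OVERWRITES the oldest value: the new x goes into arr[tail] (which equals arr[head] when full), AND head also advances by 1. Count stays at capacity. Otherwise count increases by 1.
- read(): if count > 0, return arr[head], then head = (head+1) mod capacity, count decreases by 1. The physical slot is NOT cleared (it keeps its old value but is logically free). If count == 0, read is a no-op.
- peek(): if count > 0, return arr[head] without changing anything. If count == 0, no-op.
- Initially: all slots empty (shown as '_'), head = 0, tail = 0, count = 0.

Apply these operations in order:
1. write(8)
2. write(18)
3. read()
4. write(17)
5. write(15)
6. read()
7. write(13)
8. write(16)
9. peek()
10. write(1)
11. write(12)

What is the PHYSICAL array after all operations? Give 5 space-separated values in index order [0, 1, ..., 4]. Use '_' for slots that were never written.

After op 1 (write(8)): arr=[8 _ _ _ _] head=0 tail=1 count=1
After op 2 (write(18)): arr=[8 18 _ _ _] head=0 tail=2 count=2
After op 3 (read()): arr=[8 18 _ _ _] head=1 tail=2 count=1
After op 4 (write(17)): arr=[8 18 17 _ _] head=1 tail=3 count=2
After op 5 (write(15)): arr=[8 18 17 15 _] head=1 tail=4 count=3
After op 6 (read()): arr=[8 18 17 15 _] head=2 tail=4 count=2
After op 7 (write(13)): arr=[8 18 17 15 13] head=2 tail=0 count=3
After op 8 (write(16)): arr=[16 18 17 15 13] head=2 tail=1 count=4
After op 9 (peek()): arr=[16 18 17 15 13] head=2 tail=1 count=4
After op 10 (write(1)): arr=[16 1 17 15 13] head=2 tail=2 count=5
After op 11 (write(12)): arr=[16 1 12 15 13] head=3 tail=3 count=5

Answer: 16 1 12 15 13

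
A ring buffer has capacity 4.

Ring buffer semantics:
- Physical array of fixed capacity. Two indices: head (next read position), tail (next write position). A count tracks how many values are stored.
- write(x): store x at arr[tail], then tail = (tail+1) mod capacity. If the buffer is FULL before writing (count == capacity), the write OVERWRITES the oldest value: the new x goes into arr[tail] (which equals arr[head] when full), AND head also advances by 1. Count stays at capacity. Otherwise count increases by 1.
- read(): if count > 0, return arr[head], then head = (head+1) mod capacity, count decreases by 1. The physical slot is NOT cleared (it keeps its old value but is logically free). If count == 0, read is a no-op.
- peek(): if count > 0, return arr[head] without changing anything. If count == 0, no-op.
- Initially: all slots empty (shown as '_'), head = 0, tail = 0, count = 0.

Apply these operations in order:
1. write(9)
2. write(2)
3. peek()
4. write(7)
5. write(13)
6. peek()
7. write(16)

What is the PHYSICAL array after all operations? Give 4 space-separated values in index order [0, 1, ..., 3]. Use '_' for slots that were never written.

After op 1 (write(9)): arr=[9 _ _ _] head=0 tail=1 count=1
After op 2 (write(2)): arr=[9 2 _ _] head=0 tail=2 count=2
After op 3 (peek()): arr=[9 2 _ _] head=0 tail=2 count=2
After op 4 (write(7)): arr=[9 2 7 _] head=0 tail=3 count=3
After op 5 (write(13)): arr=[9 2 7 13] head=0 tail=0 count=4
After op 6 (peek()): arr=[9 2 7 13] head=0 tail=0 count=4
After op 7 (write(16)): arr=[16 2 7 13] head=1 tail=1 count=4

Answer: 16 2 7 13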